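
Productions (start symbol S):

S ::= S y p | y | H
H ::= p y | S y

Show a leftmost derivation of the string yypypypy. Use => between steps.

S=>H=>Sy=>Sypy=>Sypypy=>Sypypypy=>yypypypy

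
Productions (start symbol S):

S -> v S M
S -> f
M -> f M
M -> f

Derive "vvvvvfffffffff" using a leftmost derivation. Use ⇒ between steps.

S ⇒ vSM   [S -> v S M]
vSM ⇒ vvSMM   [S -> v S M]
vvSMM ⇒ vvvSMMM   [S -> v S M]
vvvSMMM ⇒ vvvvSMMMM   [S -> v S M]
vvvvSMMMM ⇒ vvvvvSMMMMM   [S -> v S M]
vvvvvSMMMMM ⇒ vvvvvfMMMMM   [S -> f]
vvvvvfMMMMM ⇒ vvvvvffMMMMM   [M -> f M]
vvvvvffMMMMM ⇒ vvvvvfffMMMMM   [M -> f M]
vvvvvfffMMMMM ⇒ vvvvvffffMMMMM   [M -> f M]
vvvvvffffMMMMM ⇒ vvvvvfffffMMMM   [M -> f]
vvvvvfffffMMMM ⇒ vvvvvffffffMMM   [M -> f]
vvvvvffffffMMM ⇒ vvvvvfffffffMM   [M -> f]
vvvvvfffffffMM ⇒ vvvvvffffffffM   [M -> f]
vvvvvffffffffM ⇒ vvvvvfffffffff   [M -> f]

S ⇒ vSM ⇒ vvSMM ⇒ vvvSMMM ⇒ vvvvSMMMM ⇒ vvvvvSMMMMM ⇒ vvvvvfMMMMM ⇒ vvvvvffMMMMM ⇒ vvvvvfffMMMMM ⇒ vvvvvffffMMMMM ⇒ vvvvvfffffMMMM ⇒ vvvvvffffffMMM ⇒ vvvvvfffffffMM ⇒ vvvvvffffffffM ⇒ vvvvvfffffffff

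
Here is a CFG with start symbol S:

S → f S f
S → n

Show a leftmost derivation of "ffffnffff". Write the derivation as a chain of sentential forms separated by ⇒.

S⇒fSf⇒ffSff⇒fffSfff⇒ffffSffff⇒ffffnffff

S ⇒ fSf   [S → f S f]
fSf ⇒ ffSff   [S → f S f]
ffSff ⇒ fffSfff   [S → f S f]
fffSfff ⇒ ffffSffff   [S → f S f]
ffffSffff ⇒ ffffnffff   [S → n]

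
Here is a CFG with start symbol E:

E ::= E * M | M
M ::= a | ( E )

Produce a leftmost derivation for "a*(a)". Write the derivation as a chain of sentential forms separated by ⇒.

E ⇒ E*M ⇒ M*M ⇒ a*M ⇒ a*(E) ⇒ a*(M) ⇒ a*(a)

E ⇒ E*M   [E ::= E * M]
E*M ⇒ M*M   [E ::= M]
M*M ⇒ a*M   [M ::= a]
a*M ⇒ a*(E)   [M ::= ( E )]
a*(E) ⇒ a*(M)   [E ::= M]
a*(M) ⇒ a*(a)   [M ::= a]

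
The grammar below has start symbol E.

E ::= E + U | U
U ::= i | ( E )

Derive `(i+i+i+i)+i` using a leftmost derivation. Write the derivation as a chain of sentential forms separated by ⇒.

E ⇒ E+U   [E ::= E + U]
E+U ⇒ U+U   [E ::= U]
U+U ⇒ (E)+U   [U ::= ( E )]
(E)+U ⇒ (E+U)+U   [E ::= E + U]
(E+U)+U ⇒ (E+U+U)+U   [E ::= E + U]
(E+U+U)+U ⇒ (E+U+U+U)+U   [E ::= E + U]
(E+U+U+U)+U ⇒ (U+U+U+U)+U   [E ::= U]
(U+U+U+U)+U ⇒ (i+U+U+U)+U   [U ::= i]
(i+U+U+U)+U ⇒ (i+i+U+U)+U   [U ::= i]
(i+i+U+U)+U ⇒ (i+i+i+U)+U   [U ::= i]
(i+i+i+U)+U ⇒ (i+i+i+i)+U   [U ::= i]
(i+i+i+i)+U ⇒ (i+i+i+i)+i   [U ::= i]

E⇒E+U⇒U+U⇒(E)+U⇒(E+U)+U⇒(E+U+U)+U⇒(E+U+U+U)+U⇒(U+U+U+U)+U⇒(i+U+U+U)+U⇒(i+i+U+U)+U⇒(i+i+i+U)+U⇒(i+i+i+i)+U⇒(i+i+i+i)+i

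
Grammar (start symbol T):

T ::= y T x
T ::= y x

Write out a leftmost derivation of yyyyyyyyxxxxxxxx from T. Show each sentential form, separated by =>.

T => yTx   [T ::= y T x]
yTx => yyTxx   [T ::= y T x]
yyTxx => yyyTxxx   [T ::= y T x]
yyyTxxx => yyyyTxxxx   [T ::= y T x]
yyyyTxxxx => yyyyyTxxxxx   [T ::= y T x]
yyyyyTxxxxx => yyyyyyTxxxxxx   [T ::= y T x]
yyyyyyTxxxxxx => yyyyyyyTxxxxxxx   [T ::= y T x]
yyyyyyyTxxxxxxx => yyyyyyyyxxxxxxxx   [T ::= y x]

T=>yTx=>yyTxx=>yyyTxxx=>yyyyTxxxx=>yyyyyTxxxxx=>yyyyyyTxxxxxx=>yyyyyyyTxxxxxxx=>yyyyyyyyxxxxxxxx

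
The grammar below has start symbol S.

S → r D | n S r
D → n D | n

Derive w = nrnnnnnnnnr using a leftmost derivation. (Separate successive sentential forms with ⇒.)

S ⇒ nSr ⇒ nrDr ⇒ nrnDr ⇒ nrnnDr ⇒ nrnnnDr ⇒ nrnnnnDr ⇒ nrnnnnnDr ⇒ nrnnnnnnDr ⇒ nrnnnnnnnDr ⇒ nrnnnnnnnnr

S ⇒ nSr   [S → n S r]
nSr ⇒ nrDr   [S → r D]
nrDr ⇒ nrnDr   [D → n D]
nrnDr ⇒ nrnnDr   [D → n D]
nrnnDr ⇒ nrnnnDr   [D → n D]
nrnnnDr ⇒ nrnnnnDr   [D → n D]
nrnnnnDr ⇒ nrnnnnnDr   [D → n D]
nrnnnnnDr ⇒ nrnnnnnnDr   [D → n D]
nrnnnnnnDr ⇒ nrnnnnnnnDr   [D → n D]
nrnnnnnnnDr ⇒ nrnnnnnnnnr   [D → n]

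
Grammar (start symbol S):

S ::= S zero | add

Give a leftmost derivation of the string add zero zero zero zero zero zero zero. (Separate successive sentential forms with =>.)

S => S zero   [S ::= S zero]
S zero => S zero zero   [S ::= S zero]
S zero zero => S zero zero zero   [S ::= S zero]
S zero zero zero => S zero zero zero zero   [S ::= S zero]
S zero zero zero zero => S zero zero zero zero zero   [S ::= S zero]
S zero zero zero zero zero => S zero zero zero zero zero zero   [S ::= S zero]
S zero zero zero zero zero zero => S zero zero zero zero zero zero zero   [S ::= S zero]
S zero zero zero zero zero zero zero => add zero zero zero zero zero zero zero   [S ::= add]

S => S zero => S zero zero => S zero zero zero => S zero zero zero zero => S zero zero zero zero zero => S zero zero zero zero zero zero => S zero zero zero zero zero zero zero => add zero zero zero zero zero zero zero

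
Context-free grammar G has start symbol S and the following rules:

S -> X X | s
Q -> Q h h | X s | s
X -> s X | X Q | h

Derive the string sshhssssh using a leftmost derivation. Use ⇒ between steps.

S ⇒ XX   [S -> X X]
XX ⇒ XQX   [X -> X Q]
XQX ⇒ sXQX   [X -> s X]
sXQX ⇒ ssXQX   [X -> s X]
ssXQX ⇒ ssXQQX   [X -> X Q]
ssXQQX ⇒ ssXQQQX   [X -> X Q]
ssXQQQX ⇒ sshQQQX   [X -> h]
sshQQQX ⇒ sshXsQQX   [Q -> X s]
sshXsQQX ⇒ sshXQsQQX   [X -> X Q]
sshXQsQQX ⇒ sshhQsQQX   [X -> h]
sshhQsQQX ⇒ sshhssQQX   [Q -> s]
sshhssQQX ⇒ sshhsssQX   [Q -> s]
sshhsssQX ⇒ sshhssssX   [Q -> s]
sshhssssX ⇒ sshhssssh   [X -> h]

S⇒XX⇒XQX⇒sXQX⇒ssXQX⇒ssXQQX⇒ssXQQQX⇒sshQQQX⇒sshXsQQX⇒sshXQsQQX⇒sshhQsQQX⇒sshhssQQX⇒sshhsssQX⇒sshhssssX⇒sshhssssh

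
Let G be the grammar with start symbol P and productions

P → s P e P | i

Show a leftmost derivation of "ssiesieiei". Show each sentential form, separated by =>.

P => sPeP   [P → s P e P]
sPeP => ssPePeP   [P → s P e P]
ssPePeP => ssiePeP   [P → i]
ssiePeP => ssiesPePeP   [P → s P e P]
ssiesPePeP => ssiesiePeP   [P → i]
ssiesiePeP => ssiesieieP   [P → i]
ssiesieieP => ssiesieiei   [P → i]

P => sPeP => ssPePeP => ssiePeP => ssiesPePeP => ssiesiePeP => ssiesieieP => ssiesieiei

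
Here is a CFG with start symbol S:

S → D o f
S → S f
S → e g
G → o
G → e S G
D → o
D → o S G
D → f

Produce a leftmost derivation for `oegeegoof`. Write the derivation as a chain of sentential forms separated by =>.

S => Dof => oSGof => oegGof => oegeSGof => oegeegGof => oegeegoof

S => Dof   [S → D o f]
Dof => oSGof   [D → o S G]
oSGof => oegGof   [S → e g]
oegGof => oegeSGof   [G → e S G]
oegeSGof => oegeegGof   [S → e g]
oegeegGof => oegeegoof   [G → o]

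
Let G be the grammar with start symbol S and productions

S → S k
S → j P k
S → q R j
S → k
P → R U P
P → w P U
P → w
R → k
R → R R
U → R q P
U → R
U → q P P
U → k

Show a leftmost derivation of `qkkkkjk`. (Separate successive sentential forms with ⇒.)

S ⇒ Sk   [S → S k]
Sk ⇒ qRjk   [S → q R j]
qRjk ⇒ qRRjk   [R → R R]
qRRjk ⇒ qkRjk   [R → k]
qkRjk ⇒ qkRRjk   [R → R R]
qkRRjk ⇒ qkRRRjk   [R → R R]
qkRRRjk ⇒ qkkRRjk   [R → k]
qkkRRjk ⇒ qkkkRjk   [R → k]
qkkkRjk ⇒ qkkkkjk   [R → k]

S ⇒ Sk ⇒ qRjk ⇒ qRRjk ⇒ qkRjk ⇒ qkRRjk ⇒ qkRRRjk ⇒ qkkRRjk ⇒ qkkkRjk ⇒ qkkkkjk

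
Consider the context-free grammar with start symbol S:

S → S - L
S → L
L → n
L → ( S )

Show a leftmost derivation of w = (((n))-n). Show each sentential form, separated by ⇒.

S ⇒ L   [S → L]
L ⇒ (S)   [L → ( S )]
(S) ⇒ (S-L)   [S → S - L]
(S-L) ⇒ (L-L)   [S → L]
(L-L) ⇒ ((S)-L)   [L → ( S )]
((S)-L) ⇒ ((L)-L)   [S → L]
((L)-L) ⇒ (((S))-L)   [L → ( S )]
(((S))-L) ⇒ (((L))-L)   [S → L]
(((L))-L) ⇒ (((n))-L)   [L → n]
(((n))-L) ⇒ (((n))-n)   [L → n]

S ⇒ L ⇒ (S) ⇒ (S-L) ⇒ (L-L) ⇒ ((S)-L) ⇒ ((L)-L) ⇒ (((S))-L) ⇒ (((L))-L) ⇒ (((n))-L) ⇒ (((n))-n)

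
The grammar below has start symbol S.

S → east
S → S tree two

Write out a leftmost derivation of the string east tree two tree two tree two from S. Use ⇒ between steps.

S ⇒ S tree two ⇒ S tree two tree two ⇒ S tree two tree two tree two ⇒ east tree two tree two tree two

S ⇒ S tree two   [S → S tree two]
S tree two ⇒ S tree two tree two   [S → S tree two]
S tree two tree two ⇒ S tree two tree two tree two   [S → S tree two]
S tree two tree two tree two ⇒ east tree two tree two tree two   [S → east]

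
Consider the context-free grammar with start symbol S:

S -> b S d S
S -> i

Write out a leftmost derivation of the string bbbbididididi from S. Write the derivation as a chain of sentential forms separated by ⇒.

S ⇒ bSdS   [S -> b S d S]
bSdS ⇒ bbSdSdS   [S -> b S d S]
bbSdSdS ⇒ bbbSdSdSdS   [S -> b S d S]
bbbSdSdSdS ⇒ bbbbSdSdSdSdS   [S -> b S d S]
bbbbSdSdSdSdS ⇒ bbbbidSdSdSdS   [S -> i]
bbbbidSdSdSdS ⇒ bbbbididSdSdS   [S -> i]
bbbbididSdSdS ⇒ bbbbidididSdS   [S -> i]
bbbbidididSdS ⇒ bbbbididididS   [S -> i]
bbbbididididS ⇒ bbbbididididi   [S -> i]

S ⇒ bSdS ⇒ bbSdSdS ⇒ bbbSdSdSdS ⇒ bbbbSdSdSdSdS ⇒ bbbbidSdSdSdS ⇒ bbbbididSdSdS ⇒ bbbbidididSdS ⇒ bbbbididididS ⇒ bbbbididididi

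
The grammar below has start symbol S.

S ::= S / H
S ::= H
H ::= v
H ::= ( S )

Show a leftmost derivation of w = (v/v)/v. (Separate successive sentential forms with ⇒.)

S ⇒ S/H   [S ::= S / H]
S/H ⇒ H/H   [S ::= H]
H/H ⇒ (S)/H   [H ::= ( S )]
(S)/H ⇒ (S/H)/H   [S ::= S / H]
(S/H)/H ⇒ (H/H)/H   [S ::= H]
(H/H)/H ⇒ (v/H)/H   [H ::= v]
(v/H)/H ⇒ (v/v)/H   [H ::= v]
(v/v)/H ⇒ (v/v)/v   [H ::= v]

S ⇒ S/H ⇒ H/H ⇒ (S)/H ⇒ (S/H)/H ⇒ (H/H)/H ⇒ (v/H)/H ⇒ (v/v)/H ⇒ (v/v)/v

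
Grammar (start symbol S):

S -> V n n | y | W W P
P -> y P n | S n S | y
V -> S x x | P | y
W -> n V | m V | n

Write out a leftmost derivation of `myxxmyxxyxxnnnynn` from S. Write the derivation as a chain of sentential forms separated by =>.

S => Vnn   [S -> V n n]
Vnn => Pnn   [V -> P]
Pnn => SnSnn   [P -> S n S]
SnSnn => VnnnSnn   [S -> V n n]
VnnnSnn => SxxnnnSnn   [V -> S x x]
SxxnnnSnn => WWPxxnnnSnn   [S -> W W P]
WWPxxnnnSnn => mVWPxxnnnSnn   [W -> m V]
mVWPxxnnnSnn => mSxxWPxxnnnSnn   [V -> S x x]
mSxxWPxxnnnSnn => myxxWPxxnnnSnn   [S -> y]
myxxWPxxnnnSnn => myxxmVPxxnnnSnn   [W -> m V]
myxxmVPxxnnnSnn => myxxmSxxPxxnnnSnn   [V -> S x x]
myxxmSxxPxxnnnSnn => myxxmyxxPxxnnnSnn   [S -> y]
myxxmyxxPxxnnnSnn => myxxmyxxyxxnnnSnn   [P -> y]
myxxmyxxyxxnnnSnn => myxxmyxxyxxnnnynn   [S -> y]

S => Vnn => Pnn => SnSnn => VnnnSnn => SxxnnnSnn => WWPxxnnnSnn => mVWPxxnnnSnn => mSxxWPxxnnnSnn => myxxWPxxnnnSnn => myxxmVPxxnnnSnn => myxxmSxxPxxnnnSnn => myxxmyxxPxxnnnSnn => myxxmyxxyxxnnnSnn => myxxmyxxyxxnnnynn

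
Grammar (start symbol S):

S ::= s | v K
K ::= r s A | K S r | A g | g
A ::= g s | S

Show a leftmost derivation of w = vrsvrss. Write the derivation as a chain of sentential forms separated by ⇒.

S ⇒ vK   [S ::= v K]
vK ⇒ vrsA   [K ::= r s A]
vrsA ⇒ vrsS   [A ::= S]
vrsS ⇒ vrsvK   [S ::= v K]
vrsvK ⇒ vrsvrsA   [K ::= r s A]
vrsvrsA ⇒ vrsvrsS   [A ::= S]
vrsvrsS ⇒ vrsvrss   [S ::= s]

S⇒vK⇒vrsA⇒vrsS⇒vrsvK⇒vrsvrsA⇒vrsvrsS⇒vrsvrss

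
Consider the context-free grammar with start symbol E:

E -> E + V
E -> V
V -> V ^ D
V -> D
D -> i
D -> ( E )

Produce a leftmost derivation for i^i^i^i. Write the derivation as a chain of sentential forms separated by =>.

E => V => V^D => V^D^D => V^D^D^D => D^D^D^D => i^D^D^D => i^i^D^D => i^i^i^D => i^i^i^i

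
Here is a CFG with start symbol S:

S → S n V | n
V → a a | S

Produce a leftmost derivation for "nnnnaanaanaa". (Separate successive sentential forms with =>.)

S=>SnV=>nnV=>nnS=>nnSnV=>nnSnVnV=>nnSnVnVnV=>nnnnVnVnV=>nnnnaanVnV=>nnnnaanaanV=>nnnnaanaanaa

S => SnV   [S → S n V]
SnV => nnV   [S → n]
nnV => nnS   [V → S]
nnS => nnSnV   [S → S n V]
nnSnV => nnSnVnV   [S → S n V]
nnSnVnV => nnSnVnVnV   [S → S n V]
nnSnVnVnV => nnnnVnVnV   [S → n]
nnnnVnVnV => nnnnaanVnV   [V → a a]
nnnnaanVnV => nnnnaanaanV   [V → a a]
nnnnaanaanV => nnnnaanaanaa   [V → a a]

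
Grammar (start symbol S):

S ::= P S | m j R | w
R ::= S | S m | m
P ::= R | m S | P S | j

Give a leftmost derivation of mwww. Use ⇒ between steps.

S ⇒ PS ⇒ RS ⇒ SS ⇒ PSS ⇒ PSSS ⇒ RSSS ⇒ mSSS ⇒ mwSS ⇒ mwwS ⇒ mwww

S ⇒ PS   [S ::= P S]
PS ⇒ RS   [P ::= R]
RS ⇒ SS   [R ::= S]
SS ⇒ PSS   [S ::= P S]
PSS ⇒ PSSS   [P ::= P S]
PSSS ⇒ RSSS   [P ::= R]
RSSS ⇒ mSSS   [R ::= m]
mSSS ⇒ mwSS   [S ::= w]
mwSS ⇒ mwwS   [S ::= w]
mwwS ⇒ mwww   [S ::= w]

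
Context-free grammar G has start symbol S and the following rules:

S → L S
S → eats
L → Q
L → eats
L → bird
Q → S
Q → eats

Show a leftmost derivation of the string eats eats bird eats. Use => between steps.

S => L S   [S → L S]
L S => Q S   [L → Q]
Q S => S S   [Q → S]
S S => L S S   [S → L S]
L S S => Q S S   [L → Q]
Q S S => eats S S   [Q → eats]
eats S S => eats eats S   [S → eats]
eats eats S => eats eats L S   [S → L S]
eats eats L S => eats eats bird S   [L → bird]
eats eats bird S => eats eats bird eats   [S → eats]

S => L S => Q S => S S => L S S => Q S S => eats S S => eats eats S => eats eats L S => eats eats bird S => eats eats bird eats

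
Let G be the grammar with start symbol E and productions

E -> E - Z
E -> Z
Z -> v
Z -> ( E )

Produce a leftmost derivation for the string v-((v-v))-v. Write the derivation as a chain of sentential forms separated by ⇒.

E ⇒ E-Z   [E -> E - Z]
E-Z ⇒ E-Z-Z   [E -> E - Z]
E-Z-Z ⇒ Z-Z-Z   [E -> Z]
Z-Z-Z ⇒ v-Z-Z   [Z -> v]
v-Z-Z ⇒ v-(E)-Z   [Z -> ( E )]
v-(E)-Z ⇒ v-(Z)-Z   [E -> Z]
v-(Z)-Z ⇒ v-((E))-Z   [Z -> ( E )]
v-((E))-Z ⇒ v-((E-Z))-Z   [E -> E - Z]
v-((E-Z))-Z ⇒ v-((Z-Z))-Z   [E -> Z]
v-((Z-Z))-Z ⇒ v-((v-Z))-Z   [Z -> v]
v-((v-Z))-Z ⇒ v-((v-v))-Z   [Z -> v]
v-((v-v))-Z ⇒ v-((v-v))-v   [Z -> v]

E⇒E-Z⇒E-Z-Z⇒Z-Z-Z⇒v-Z-Z⇒v-(E)-Z⇒v-(Z)-Z⇒v-((E))-Z⇒v-((E-Z))-Z⇒v-((Z-Z))-Z⇒v-((v-Z))-Z⇒v-((v-v))-Z⇒v-((v-v))-v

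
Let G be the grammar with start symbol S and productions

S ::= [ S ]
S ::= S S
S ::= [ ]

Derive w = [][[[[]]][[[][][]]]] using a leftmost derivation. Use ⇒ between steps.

S ⇒ SS ⇒ []S ⇒ [][S] ⇒ [][SS] ⇒ [][[S]S] ⇒ [][[[S]]S] ⇒ [][[[[]]]S] ⇒ [][[[[]]][S]] ⇒ [][[[[]]][[S]]] ⇒ [][[[[]]][[SS]]] ⇒ [][[[[]]][[SSS]]] ⇒ [][[[[]]][[[]SS]]] ⇒ [][[[[]]][[[][]S]]] ⇒ [][[[[]]][[[][][]]]]

S ⇒ SS   [S ::= S S]
SS ⇒ []S   [S ::= [ ]]
[]S ⇒ [][S]   [S ::= [ S ]]
[][S] ⇒ [][SS]   [S ::= S S]
[][SS] ⇒ [][[S]S]   [S ::= [ S ]]
[][[S]S] ⇒ [][[[S]]S]   [S ::= [ S ]]
[][[[S]]S] ⇒ [][[[[]]]S]   [S ::= [ ]]
[][[[[]]]S] ⇒ [][[[[]]][S]]   [S ::= [ S ]]
[][[[[]]][S]] ⇒ [][[[[]]][[S]]]   [S ::= [ S ]]
[][[[[]]][[S]]] ⇒ [][[[[]]][[SS]]]   [S ::= S S]
[][[[[]]][[SS]]] ⇒ [][[[[]]][[SSS]]]   [S ::= S S]
[][[[[]]][[SSS]]] ⇒ [][[[[]]][[[]SS]]]   [S ::= [ ]]
[][[[[]]][[[]SS]]] ⇒ [][[[[]]][[[][]S]]]   [S ::= [ ]]
[][[[[]]][[[][]S]]] ⇒ [][[[[]]][[[][][]]]]   [S ::= [ ]]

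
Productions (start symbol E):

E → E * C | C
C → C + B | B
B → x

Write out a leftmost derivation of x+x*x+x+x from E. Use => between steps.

E=>E*C=>C*C=>C+B*C=>B+B*C=>x+B*C=>x+x*C=>x+x*C+B=>x+x*C+B+B=>x+x*B+B+B=>x+x*x+B+B=>x+x*x+x+B=>x+x*x+x+x

E => E*C   [E → E * C]
E*C => C*C   [E → C]
C*C => C+B*C   [C → C + B]
C+B*C => B+B*C   [C → B]
B+B*C => x+B*C   [B → x]
x+B*C => x+x*C   [B → x]
x+x*C => x+x*C+B   [C → C + B]
x+x*C+B => x+x*C+B+B   [C → C + B]
x+x*C+B+B => x+x*B+B+B   [C → B]
x+x*B+B+B => x+x*x+B+B   [B → x]
x+x*x+B+B => x+x*x+x+B   [B → x]
x+x*x+x+B => x+x*x+x+x   [B → x]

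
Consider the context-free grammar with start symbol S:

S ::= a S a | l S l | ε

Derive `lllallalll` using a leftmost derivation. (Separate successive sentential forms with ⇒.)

S ⇒ lSl ⇒ llSll ⇒ lllSlll ⇒ lllaSalll ⇒ lllalSlalll ⇒ lllallalll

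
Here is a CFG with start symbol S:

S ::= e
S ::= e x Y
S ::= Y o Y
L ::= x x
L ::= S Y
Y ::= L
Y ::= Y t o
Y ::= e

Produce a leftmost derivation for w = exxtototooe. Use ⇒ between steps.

S ⇒ YoY ⇒ YtooY ⇒ YtotooY ⇒ LtotooY ⇒ SYtotooY ⇒ eYtotooY ⇒ eYtototooY ⇒ eLtototooY ⇒ exxtototooY ⇒ exxtototooe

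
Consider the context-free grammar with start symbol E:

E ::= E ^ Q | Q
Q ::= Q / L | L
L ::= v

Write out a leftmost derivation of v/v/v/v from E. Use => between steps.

E=>Q=>Q/L=>Q/L/L=>Q/L/L/L=>L/L/L/L=>v/L/L/L=>v/v/L/L=>v/v/v/L=>v/v/v/v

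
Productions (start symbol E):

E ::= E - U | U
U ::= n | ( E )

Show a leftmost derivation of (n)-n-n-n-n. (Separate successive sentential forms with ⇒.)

E ⇒ E-U   [E ::= E - U]
E-U ⇒ E-U-U   [E ::= E - U]
E-U-U ⇒ E-U-U-U   [E ::= E - U]
E-U-U-U ⇒ E-U-U-U-U   [E ::= E - U]
E-U-U-U-U ⇒ U-U-U-U-U   [E ::= U]
U-U-U-U-U ⇒ (E)-U-U-U-U   [U ::= ( E )]
(E)-U-U-U-U ⇒ (U)-U-U-U-U   [E ::= U]
(U)-U-U-U-U ⇒ (n)-U-U-U-U   [U ::= n]
(n)-U-U-U-U ⇒ (n)-n-U-U-U   [U ::= n]
(n)-n-U-U-U ⇒ (n)-n-n-U-U   [U ::= n]
(n)-n-n-U-U ⇒ (n)-n-n-n-U   [U ::= n]
(n)-n-n-n-U ⇒ (n)-n-n-n-n   [U ::= n]

E ⇒ E-U ⇒ E-U-U ⇒ E-U-U-U ⇒ E-U-U-U-U ⇒ U-U-U-U-U ⇒ (E)-U-U-U-U ⇒ (U)-U-U-U-U ⇒ (n)-U-U-U-U ⇒ (n)-n-U-U-U ⇒ (n)-n-n-U-U ⇒ (n)-n-n-n-U ⇒ (n)-n-n-n-n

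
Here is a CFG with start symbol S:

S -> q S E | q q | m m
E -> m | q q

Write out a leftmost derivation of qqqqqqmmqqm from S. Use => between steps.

S => qSE   [S -> q S E]
qSE => qqSEE   [S -> q S E]
qqSEE => qqqSEEE   [S -> q S E]
qqqSEEE => qqqqSEEEE   [S -> q S E]
qqqqSEEEE => qqqqqqEEEE   [S -> q q]
qqqqqqEEEE => qqqqqqmEEE   [E -> m]
qqqqqqmEEE => qqqqqqmmEE   [E -> m]
qqqqqqmmEE => qqqqqqmmqqE   [E -> q q]
qqqqqqmmqqE => qqqqqqmmqqm   [E -> m]

S => qSE => qqSEE => qqqSEEE => qqqqSEEEE => qqqqqqEEEE => qqqqqqmEEE => qqqqqqmmEE => qqqqqqmmqqE => qqqqqqmmqqm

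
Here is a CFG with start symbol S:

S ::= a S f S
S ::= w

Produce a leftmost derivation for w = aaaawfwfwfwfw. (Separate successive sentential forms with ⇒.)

S ⇒ aSfS   [S ::= a S f S]
aSfS ⇒ aaSfSfS   [S ::= a S f S]
aaSfSfS ⇒ aaaSfSfSfS   [S ::= a S f S]
aaaSfSfSfS ⇒ aaaaSfSfSfSfS   [S ::= a S f S]
aaaaSfSfSfSfS ⇒ aaaawfSfSfSfS   [S ::= w]
aaaawfSfSfSfS ⇒ aaaawfwfSfSfS   [S ::= w]
aaaawfwfSfSfS ⇒ aaaawfwfwfSfS   [S ::= w]
aaaawfwfwfSfS ⇒ aaaawfwfwfwfS   [S ::= w]
aaaawfwfwfwfS ⇒ aaaawfwfwfwfw   [S ::= w]

S ⇒ aSfS ⇒ aaSfSfS ⇒ aaaSfSfSfS ⇒ aaaaSfSfSfSfS ⇒ aaaawfSfSfSfS ⇒ aaaawfwfSfSfS ⇒ aaaawfwfwfSfS ⇒ aaaawfwfwfwfS ⇒ aaaawfwfwfwfw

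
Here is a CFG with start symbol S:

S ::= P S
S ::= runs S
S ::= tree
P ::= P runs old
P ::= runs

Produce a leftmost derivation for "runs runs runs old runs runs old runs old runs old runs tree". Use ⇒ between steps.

S ⇒ P S ⇒ runs S ⇒ runs P S ⇒ runs P runs old S ⇒ runs runs runs old S ⇒ runs runs runs old P S ⇒ runs runs runs old P runs old S ⇒ runs runs runs old P runs old runs old S ⇒ runs runs runs old P runs old runs old runs old S ⇒ runs runs runs old runs runs old runs old runs old S ⇒ runs runs runs old runs runs old runs old runs old runs S ⇒ runs runs runs old runs runs old runs old runs old runs tree

S ⇒ P S   [S ::= P S]
P S ⇒ runs S   [P ::= runs]
runs S ⇒ runs P S   [S ::= P S]
runs P S ⇒ runs P runs old S   [P ::= P runs old]
runs P runs old S ⇒ runs runs runs old S   [P ::= runs]
runs runs runs old S ⇒ runs runs runs old P S   [S ::= P S]
runs runs runs old P S ⇒ runs runs runs old P runs old S   [P ::= P runs old]
runs runs runs old P runs old S ⇒ runs runs runs old P runs old runs old S   [P ::= P runs old]
runs runs runs old P runs old runs old S ⇒ runs runs runs old P runs old runs old runs old S   [P ::= P runs old]
runs runs runs old P runs old runs old runs old S ⇒ runs runs runs old runs runs old runs old runs old S   [P ::= runs]
runs runs runs old runs runs old runs old runs old S ⇒ runs runs runs old runs runs old runs old runs old runs S   [S ::= runs S]
runs runs runs old runs runs old runs old runs old runs S ⇒ runs runs runs old runs runs old runs old runs old runs tree   [S ::= tree]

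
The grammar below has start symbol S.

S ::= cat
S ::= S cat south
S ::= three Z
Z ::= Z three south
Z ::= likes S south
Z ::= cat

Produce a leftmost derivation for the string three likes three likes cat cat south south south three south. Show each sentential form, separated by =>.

S => three Z => three Z three south => three likes S south three south => three likes three Z south three south => three likes three likes S south south three south => three likes three likes S cat south south south three south => three likes three likes cat cat south south south three south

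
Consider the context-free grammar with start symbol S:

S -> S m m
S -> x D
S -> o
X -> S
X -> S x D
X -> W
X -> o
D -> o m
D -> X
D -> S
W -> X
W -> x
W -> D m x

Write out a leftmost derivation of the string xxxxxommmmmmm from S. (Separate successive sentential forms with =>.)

S => xD   [S -> x D]
xD => xS   [D -> S]
xS => xxD   [S -> x D]
xxD => xxS   [D -> S]
xxS => xxxD   [S -> x D]
xxxD => xxxS   [D -> S]
xxxS => xxxSmm   [S -> S m m]
xxxSmm => xxxSmmmm   [S -> S m m]
xxxSmmmm => xxxxDmmmm   [S -> x D]
xxxxDmmmm => xxxxXmmmm   [D -> X]
xxxxXmmmm => xxxxSmmmm   [X -> S]
xxxxSmmmm => xxxxSmmmmmm   [S -> S m m]
xxxxSmmmmmm => xxxxxDmmmmmm   [S -> x D]
xxxxxDmmmmmm => xxxxxommmmmmm   [D -> o m]

S => xD => xS => xxD => xxS => xxxD => xxxS => xxxSmm => xxxSmmmm => xxxxDmmmm => xxxxXmmmm => xxxxSmmmm => xxxxSmmmmmm => xxxxxDmmmmmm => xxxxxommmmmmm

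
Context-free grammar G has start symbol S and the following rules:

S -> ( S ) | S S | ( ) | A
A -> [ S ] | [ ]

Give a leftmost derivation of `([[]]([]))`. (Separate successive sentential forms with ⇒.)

S ⇒ (S) ⇒ (SS) ⇒ (AS) ⇒ ([S]S) ⇒ ([A]S) ⇒ ([[]]S) ⇒ ([[]](S)) ⇒ ([[]](A)) ⇒ ([[]]([]))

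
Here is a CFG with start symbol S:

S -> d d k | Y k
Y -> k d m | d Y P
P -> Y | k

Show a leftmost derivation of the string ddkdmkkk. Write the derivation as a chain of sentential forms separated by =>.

S => Yk => dYPk => ddYPPk => ddkdmPPk => ddkdmkPk => ddkdmkkk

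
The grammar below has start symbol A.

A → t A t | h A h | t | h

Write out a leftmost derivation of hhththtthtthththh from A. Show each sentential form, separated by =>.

A => hAh => hhAhh => hhtAthh => hhthAhthh => hhthtAththh => hhththAhththh => hhththtAthththh => hhththttAtthththh => hhththtthtthththh

A => hAh   [A → h A h]
hAh => hhAhh   [A → h A h]
hhAhh => hhtAthh   [A → t A t]
hhtAthh => hhthAhthh   [A → h A h]
hhthAhthh => hhthtAththh   [A → t A t]
hhthtAththh => hhththAhththh   [A → h A h]
hhththAhththh => hhththtAthththh   [A → t A t]
hhththtAthththh => hhththttAtthththh   [A → t A t]
hhththttAtthththh => hhththtthtthththh   [A → h]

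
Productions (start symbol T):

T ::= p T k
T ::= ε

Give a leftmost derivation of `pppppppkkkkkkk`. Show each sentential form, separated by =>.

T => pTk => ppTkk => pppTkkk => ppppTkkkk => pppppTkkkkk => ppppppTkkkkkk => pppppppTkkkkkkk => pppppppkkkkkkk

T => pTk   [T ::= p T k]
pTk => ppTkk   [T ::= p T k]
ppTkk => pppTkkk   [T ::= p T k]
pppTkkk => ppppTkkkk   [T ::= p T k]
ppppTkkkk => pppppTkkkkk   [T ::= p T k]
pppppTkkkkk => ppppppTkkkkkk   [T ::= p T k]
ppppppTkkkkkk => pppppppTkkkkkkk   [T ::= p T k]
pppppppTkkkkkkk => pppppppkkkkkkk   [T ::= ε]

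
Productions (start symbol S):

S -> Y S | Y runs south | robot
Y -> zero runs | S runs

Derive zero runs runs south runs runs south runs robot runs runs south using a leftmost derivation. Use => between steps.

S => Y runs south   [S -> Y runs south]
Y runs south => S runs runs south   [Y -> S runs]
S runs runs south => Y S runs runs south   [S -> Y S]
Y S runs runs south => S runs S runs runs south   [Y -> S runs]
S runs S runs runs south => Y runs south runs S runs runs south   [S -> Y runs south]
Y runs south runs S runs runs south => S runs runs south runs S runs runs south   [Y -> S runs]
S runs runs south runs S runs runs south => Y runs south runs runs south runs S runs runs south   [S -> Y runs south]
Y runs south runs runs south runs S runs runs south => zero runs runs south runs runs south runs S runs runs south   [Y -> zero runs]
zero runs runs south runs runs south runs S runs runs south => zero runs runs south runs runs south runs robot runs runs south   [S -> robot]

S => Y runs south => S runs runs south => Y S runs runs south => S runs S runs runs south => Y runs south runs S runs runs south => S runs runs south runs S runs runs south => Y runs south runs runs south runs S runs runs south => zero runs runs south runs runs south runs S runs runs south => zero runs runs south runs runs south runs robot runs runs south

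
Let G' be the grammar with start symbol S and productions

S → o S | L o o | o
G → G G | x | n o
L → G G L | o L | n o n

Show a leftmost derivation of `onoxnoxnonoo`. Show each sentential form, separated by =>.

S => oS => oLoo => oGGLoo => oGGGLoo => onoGGLoo => onoGGGLoo => onoxGGLoo => onoxnoGLoo => onoxnoxLoo => onoxnoxnonoo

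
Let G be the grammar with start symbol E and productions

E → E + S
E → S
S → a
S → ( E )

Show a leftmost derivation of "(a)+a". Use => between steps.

E => E+S   [E → E + S]
E+S => S+S   [E → S]
S+S => (E)+S   [S → ( E )]
(E)+S => (S)+S   [E → S]
(S)+S => (a)+S   [S → a]
(a)+S => (a)+a   [S → a]

E=>E+S=>S+S=>(E)+S=>(S)+S=>(a)+S=>(a)+a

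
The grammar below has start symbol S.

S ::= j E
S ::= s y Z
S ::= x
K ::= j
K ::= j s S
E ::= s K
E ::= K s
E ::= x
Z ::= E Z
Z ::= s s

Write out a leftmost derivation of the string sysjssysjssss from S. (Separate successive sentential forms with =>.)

S => syZ => syEZ => sysKZ => sysjsSZ => sysjssyZZ => sysjssyEZZ => sysjssysKZZ => sysjssysjZZ => sysjssysjssZ => sysjssysjssss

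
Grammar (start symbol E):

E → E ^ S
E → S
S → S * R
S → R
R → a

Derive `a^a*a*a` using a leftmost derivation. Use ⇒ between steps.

E⇒E^S⇒S^S⇒R^S⇒a^S⇒a^S*R⇒a^S*R*R⇒a^R*R*R⇒a^a*R*R⇒a^a*a*R⇒a^a*a*a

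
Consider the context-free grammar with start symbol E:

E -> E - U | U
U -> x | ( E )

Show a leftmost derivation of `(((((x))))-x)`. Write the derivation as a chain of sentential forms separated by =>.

E => U   [E -> U]
U => (E)   [U -> ( E )]
(E) => (E-U)   [E -> E - U]
(E-U) => (U-U)   [E -> U]
(U-U) => ((E)-U)   [U -> ( E )]
((E)-U) => ((U)-U)   [E -> U]
((U)-U) => (((E))-U)   [U -> ( E )]
(((E))-U) => (((U))-U)   [E -> U]
(((U))-U) => ((((E)))-U)   [U -> ( E )]
((((E)))-U) => ((((U)))-U)   [E -> U]
((((U)))-U) => (((((E))))-U)   [U -> ( E )]
(((((E))))-U) => (((((U))))-U)   [E -> U]
(((((U))))-U) => (((((x))))-U)   [U -> x]
(((((x))))-U) => (((((x))))-x)   [U -> x]

E=>U=>(E)=>(E-U)=>(U-U)=>((E)-U)=>((U)-U)=>(((E))-U)=>(((U))-U)=>((((E)))-U)=>((((U)))-U)=>(((((E))))-U)=>(((((U))))-U)=>(((((x))))-U)=>(((((x))))-x)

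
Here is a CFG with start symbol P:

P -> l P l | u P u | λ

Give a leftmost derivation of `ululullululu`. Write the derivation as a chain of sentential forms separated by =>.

P => uPu   [P -> u P u]
uPu => ulPlu   [P -> l P l]
ulPlu => uluPulu   [P -> u P u]
uluPulu => ululPlulu   [P -> l P l]
ululPlulu => ululuPululu   [P -> u P u]
ululuPululu => ulululPlululu   [P -> l P l]
ulululPlululu => ululullululu   [P -> λ]

P=>uPu=>ulPlu=>uluPulu=>ululPlulu=>ululuPululu=>ulululPlululu=>ululullululu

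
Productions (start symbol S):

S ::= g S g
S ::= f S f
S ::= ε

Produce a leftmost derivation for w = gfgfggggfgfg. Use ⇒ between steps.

S ⇒ gSg ⇒ gfSfg ⇒ gfgSgfg ⇒ gfgfSfgfg ⇒ gfgfgSgfgfg ⇒ gfgfggSggfgfg ⇒ gfgfggggfgfg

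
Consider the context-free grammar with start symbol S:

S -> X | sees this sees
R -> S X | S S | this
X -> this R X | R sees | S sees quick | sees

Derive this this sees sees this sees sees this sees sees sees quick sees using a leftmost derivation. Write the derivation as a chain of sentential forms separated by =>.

S => X => this R X => this this X => this this R sees => this this S X sees => this this X X sees => this this sees X sees => this this sees S sees quick sees => this this sees X sees quick sees => this this sees R sees sees quick sees => this this sees S S sees sees quick sees => this this sees sees this sees S sees sees quick sees => this this sees sees this sees sees this sees sees sees quick sees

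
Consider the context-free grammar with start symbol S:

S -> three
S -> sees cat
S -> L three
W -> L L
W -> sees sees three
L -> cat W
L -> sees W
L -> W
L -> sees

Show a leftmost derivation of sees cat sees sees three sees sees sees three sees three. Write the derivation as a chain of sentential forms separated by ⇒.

S ⇒ L three   [S -> L three]
L three ⇒ sees W three   [L -> sees W]
sees W three ⇒ sees L L three   [W -> L L]
sees L L three ⇒ sees cat W L three   [L -> cat W]
sees cat W L three ⇒ sees cat sees sees three L three   [W -> sees sees three]
sees cat sees sees three L three ⇒ sees cat sees sees three sees W three   [L -> sees W]
sees cat sees sees three sees W three ⇒ sees cat sees sees three sees L L three   [W -> L L]
sees cat sees sees three sees L L three ⇒ sees cat sees sees three sees W L three   [L -> W]
sees cat sees sees three sees W L three ⇒ sees cat sees sees three sees sees sees three L three   [W -> sees sees three]
sees cat sees sees three sees sees sees three L three ⇒ sees cat sees sees three sees sees sees three sees three   [L -> sees]

S ⇒ L three ⇒ sees W three ⇒ sees L L three ⇒ sees cat W L three ⇒ sees cat sees sees three L three ⇒ sees cat sees sees three sees W three ⇒ sees cat sees sees three sees L L three ⇒ sees cat sees sees three sees W L three ⇒ sees cat sees sees three sees sees sees three L three ⇒ sees cat sees sees three sees sees sees three sees three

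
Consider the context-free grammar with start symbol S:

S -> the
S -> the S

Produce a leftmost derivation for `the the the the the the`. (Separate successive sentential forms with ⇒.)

S ⇒ the S   [S -> the S]
the S ⇒ the the S   [S -> the S]
the the S ⇒ the the the S   [S -> the S]
the the the S ⇒ the the the the S   [S -> the S]
the the the the S ⇒ the the the the the S   [S -> the S]
the the the the the S ⇒ the the the the the the   [S -> the]

S ⇒ the S ⇒ the the S ⇒ the the the S ⇒ the the the the S ⇒ the the the the the S ⇒ the the the the the the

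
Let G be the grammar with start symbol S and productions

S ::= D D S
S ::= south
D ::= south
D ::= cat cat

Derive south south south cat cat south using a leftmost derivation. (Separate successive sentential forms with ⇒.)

S ⇒ D D S ⇒ south D S ⇒ south south S ⇒ south south D D S ⇒ south south south D S ⇒ south south south cat cat S ⇒ south south south cat cat south

S ⇒ D D S   [S ::= D D S]
D D S ⇒ south D S   [D ::= south]
south D S ⇒ south south S   [D ::= south]
south south S ⇒ south south D D S   [S ::= D D S]
south south D D S ⇒ south south south D S   [D ::= south]
south south south D S ⇒ south south south cat cat S   [D ::= cat cat]
south south south cat cat S ⇒ south south south cat cat south   [S ::= south]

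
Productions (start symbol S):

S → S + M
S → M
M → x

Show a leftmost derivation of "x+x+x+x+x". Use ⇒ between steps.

S ⇒ S+M   [S → S + M]
S+M ⇒ S+M+M   [S → S + M]
S+M+M ⇒ S+M+M+M   [S → S + M]
S+M+M+M ⇒ S+M+M+M+M   [S → S + M]
S+M+M+M+M ⇒ M+M+M+M+M   [S → M]
M+M+M+M+M ⇒ x+M+M+M+M   [M → x]
x+M+M+M+M ⇒ x+x+M+M+M   [M → x]
x+x+M+M+M ⇒ x+x+x+M+M   [M → x]
x+x+x+M+M ⇒ x+x+x+x+M   [M → x]
x+x+x+x+M ⇒ x+x+x+x+x   [M → x]

S ⇒ S+M ⇒ S+M+M ⇒ S+M+M+M ⇒ S+M+M+M+M ⇒ M+M+M+M+M ⇒ x+M+M+M+M ⇒ x+x+M+M+M ⇒ x+x+x+M+M ⇒ x+x+x+x+M ⇒ x+x+x+x+x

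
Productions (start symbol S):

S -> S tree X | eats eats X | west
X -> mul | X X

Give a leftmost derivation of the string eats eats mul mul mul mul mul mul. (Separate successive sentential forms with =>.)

S => eats eats X   [S -> eats eats X]
eats eats X => eats eats X X   [X -> X X]
eats eats X X => eats eats X X X   [X -> X X]
eats eats X X X => eats eats mul X X   [X -> mul]
eats eats mul X X => eats eats mul X X X   [X -> X X]
eats eats mul X X X => eats eats mul X X X X   [X -> X X]
eats eats mul X X X X => eats eats mul mul X X X   [X -> mul]
eats eats mul mul X X X => eats eats mul mul X X X X   [X -> X X]
eats eats mul mul X X X X => eats eats mul mul mul X X X   [X -> mul]
eats eats mul mul mul X X X => eats eats mul mul mul mul X X   [X -> mul]
eats eats mul mul mul mul X X => eats eats mul mul mul mul mul X   [X -> mul]
eats eats mul mul mul mul mul X => eats eats mul mul mul mul mul mul   [X -> mul]

S => eats eats X => eats eats X X => eats eats X X X => eats eats mul X X => eats eats mul X X X => eats eats mul X X X X => eats eats mul mul X X X => eats eats mul mul X X X X => eats eats mul mul mul X X X => eats eats mul mul mul mul X X => eats eats mul mul mul mul mul X => eats eats mul mul mul mul mul mul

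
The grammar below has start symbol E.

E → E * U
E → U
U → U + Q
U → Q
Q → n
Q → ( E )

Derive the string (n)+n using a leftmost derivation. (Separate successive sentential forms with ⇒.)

E ⇒ U ⇒ U+Q ⇒ Q+Q ⇒ (E)+Q ⇒ (U)+Q ⇒ (Q)+Q ⇒ (n)+Q ⇒ (n)+n

E ⇒ U   [E → U]
U ⇒ U+Q   [U → U + Q]
U+Q ⇒ Q+Q   [U → Q]
Q+Q ⇒ (E)+Q   [Q → ( E )]
(E)+Q ⇒ (U)+Q   [E → U]
(U)+Q ⇒ (Q)+Q   [U → Q]
(Q)+Q ⇒ (n)+Q   [Q → n]
(n)+Q ⇒ (n)+n   [Q → n]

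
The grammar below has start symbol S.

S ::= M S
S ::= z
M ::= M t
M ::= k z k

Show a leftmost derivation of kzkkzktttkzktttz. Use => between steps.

S => MS => kzkS => kzkMS => kzkMtS => kzkMttS => kzkMtttS => kzkkzktttS => kzkkzktttMS => kzkkzktttMtS => kzkkzktttMttS => kzkkzktttMtttS => kzkkzktttkzktttS => kzkkzktttkzktttz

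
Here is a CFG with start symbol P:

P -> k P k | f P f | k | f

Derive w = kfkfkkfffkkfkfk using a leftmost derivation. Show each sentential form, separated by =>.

P => kPk   [P -> k P k]
kPk => kfPfk   [P -> f P f]
kfPfk => kfkPkfk   [P -> k P k]
kfkPkfk => kfkfPfkfk   [P -> f P f]
kfkfPfkfk => kfkfkPkfkfk   [P -> k P k]
kfkfkPkfkfk => kfkfkkPkkfkfk   [P -> k P k]
kfkfkkPkkfkfk => kfkfkkfPfkkfkfk   [P -> f P f]
kfkfkkfPfkkfkfk => kfkfkkfffkkfkfk   [P -> f]

P=>kPk=>kfPfk=>kfkPkfk=>kfkfPfkfk=>kfkfkPkfkfk=>kfkfkkPkkfkfk=>kfkfkkfPfkkfkfk=>kfkfkkfffkkfkfk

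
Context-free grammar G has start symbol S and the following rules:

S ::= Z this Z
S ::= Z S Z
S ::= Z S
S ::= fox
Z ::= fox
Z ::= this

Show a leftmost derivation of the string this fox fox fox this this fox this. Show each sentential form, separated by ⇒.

S ⇒ Z S Z   [S ::= Z S Z]
Z S Z ⇒ this S Z   [Z ::= this]
this S Z ⇒ this Z S Z Z   [S ::= Z S Z]
this Z S Z Z ⇒ this fox S Z Z   [Z ::= fox]
this fox S Z Z ⇒ this fox Z S Z Z   [S ::= Z S]
this fox Z S Z Z ⇒ this fox fox S Z Z   [Z ::= fox]
this fox fox S Z Z ⇒ this fox fox Z this Z Z Z   [S ::= Z this Z]
this fox fox Z this Z Z Z ⇒ this fox fox fox this Z Z Z   [Z ::= fox]
this fox fox fox this Z Z Z ⇒ this fox fox fox this this Z Z   [Z ::= this]
this fox fox fox this this Z Z ⇒ this fox fox fox this this fox Z   [Z ::= fox]
this fox fox fox this this fox Z ⇒ this fox fox fox this this fox this   [Z ::= this]

S ⇒ Z S Z ⇒ this S Z ⇒ this Z S Z Z ⇒ this fox S Z Z ⇒ this fox Z S Z Z ⇒ this fox fox S Z Z ⇒ this fox fox Z this Z Z Z ⇒ this fox fox fox this Z Z Z ⇒ this fox fox fox this this Z Z ⇒ this fox fox fox this this fox Z ⇒ this fox fox fox this this fox this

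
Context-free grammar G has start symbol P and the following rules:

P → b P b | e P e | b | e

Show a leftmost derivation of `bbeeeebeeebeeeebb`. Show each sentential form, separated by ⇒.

P ⇒ bPb   [P → b P b]
bPb ⇒ bbPbb   [P → b P b]
bbPbb ⇒ bbePebb   [P → e P e]
bbePebb ⇒ bbeePeebb   [P → e P e]
bbeePeebb ⇒ bbeeePeeebb   [P → e P e]
bbeeePeeebb ⇒ bbeeeePeeeebb   [P → e P e]
bbeeeePeeeebb ⇒ bbeeeebPbeeeebb   [P → b P b]
bbeeeebPbeeeebb ⇒ bbeeeebePebeeeebb   [P → e P e]
bbeeeebePebeeeebb ⇒ bbeeeebeeebeeeebb   [P → e]

P⇒bPb⇒bbPbb⇒bbePebb⇒bbeePeebb⇒bbeeePeeebb⇒bbeeeePeeeebb⇒bbeeeebPbeeeebb⇒bbeeeebePebeeeebb⇒bbeeeebeeebeeeebb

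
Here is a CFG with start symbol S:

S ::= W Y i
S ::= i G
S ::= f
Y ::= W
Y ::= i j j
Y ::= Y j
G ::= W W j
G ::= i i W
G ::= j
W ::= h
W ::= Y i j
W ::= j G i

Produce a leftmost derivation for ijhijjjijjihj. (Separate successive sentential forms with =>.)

S => iG   [S ::= i G]
iG => iWWj   [G ::= W W j]
iWWj => ijGiWj   [W ::= j G i]
ijGiWj => ijWWjiWj   [G ::= W W j]
ijWWjiWj => ijhWjiWj   [W ::= h]
ijhWjiWj => ijhYijjiWj   [W ::= Y i j]
ijhYijjiWj => ijhYjijjiWj   [Y ::= Y j]
ijhYjijjiWj => ijhijjjijjiWj   [Y ::= i j j]
ijhijjjijjiWj => ijhijjjijjihj   [W ::= h]

S => iG => iWWj => ijGiWj => ijWWjiWj => ijhWjiWj => ijhYijjiWj => ijhYjijjiWj => ijhijjjijjiWj => ijhijjjijjihj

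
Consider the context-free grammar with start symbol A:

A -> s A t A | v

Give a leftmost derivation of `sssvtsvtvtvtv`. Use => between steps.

A => sAtA => ssAtAtA => sssAtAtAtA => sssvtAtAtA => sssvtsAtAtAtA => sssvtsvtAtAtA => sssvtsvtvtAtA => sssvtsvtvtvtA => sssvtsvtvtvtv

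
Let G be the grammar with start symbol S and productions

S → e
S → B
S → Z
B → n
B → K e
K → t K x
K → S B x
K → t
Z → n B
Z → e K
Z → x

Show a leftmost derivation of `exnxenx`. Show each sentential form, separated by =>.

S => Z => eK => eSBx => eBBx => eKeBx => eSBxeBx => eZBxeBx => exBxeBx => exnxeBx => exnxenx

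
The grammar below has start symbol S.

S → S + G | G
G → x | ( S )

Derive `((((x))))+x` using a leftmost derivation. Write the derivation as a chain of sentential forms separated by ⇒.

S ⇒ S+G ⇒ G+G ⇒ (S)+G ⇒ (G)+G ⇒ ((S))+G ⇒ ((G))+G ⇒ (((S)))+G ⇒ (((G)))+G ⇒ ((((S))))+G ⇒ ((((G))))+G ⇒ ((((x))))+G ⇒ ((((x))))+x

S ⇒ S+G   [S → S + G]
S+G ⇒ G+G   [S → G]
G+G ⇒ (S)+G   [G → ( S )]
(S)+G ⇒ (G)+G   [S → G]
(G)+G ⇒ ((S))+G   [G → ( S )]
((S))+G ⇒ ((G))+G   [S → G]
((G))+G ⇒ (((S)))+G   [G → ( S )]
(((S)))+G ⇒ (((G)))+G   [S → G]
(((G)))+G ⇒ ((((S))))+G   [G → ( S )]
((((S))))+G ⇒ ((((G))))+G   [S → G]
((((G))))+G ⇒ ((((x))))+G   [G → x]
((((x))))+G ⇒ ((((x))))+x   [G → x]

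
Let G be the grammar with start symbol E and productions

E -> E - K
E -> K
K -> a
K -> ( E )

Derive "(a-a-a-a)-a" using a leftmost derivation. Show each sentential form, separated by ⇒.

E ⇒ E-K ⇒ K-K ⇒ (E)-K ⇒ (E-K)-K ⇒ (E-K-K)-K ⇒ (E-K-K-K)-K ⇒ (K-K-K-K)-K ⇒ (a-K-K-K)-K ⇒ (a-a-K-K)-K ⇒ (a-a-a-K)-K ⇒ (a-a-a-a)-K ⇒ (a-a-a-a)-a

E ⇒ E-K   [E -> E - K]
E-K ⇒ K-K   [E -> K]
K-K ⇒ (E)-K   [K -> ( E )]
(E)-K ⇒ (E-K)-K   [E -> E - K]
(E-K)-K ⇒ (E-K-K)-K   [E -> E - K]
(E-K-K)-K ⇒ (E-K-K-K)-K   [E -> E - K]
(E-K-K-K)-K ⇒ (K-K-K-K)-K   [E -> K]
(K-K-K-K)-K ⇒ (a-K-K-K)-K   [K -> a]
(a-K-K-K)-K ⇒ (a-a-K-K)-K   [K -> a]
(a-a-K-K)-K ⇒ (a-a-a-K)-K   [K -> a]
(a-a-a-K)-K ⇒ (a-a-a-a)-K   [K -> a]
(a-a-a-a)-K ⇒ (a-a-a-a)-a   [K -> a]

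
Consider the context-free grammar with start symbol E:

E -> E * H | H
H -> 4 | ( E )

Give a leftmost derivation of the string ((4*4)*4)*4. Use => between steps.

E=>E*H=>H*H=>(E)*H=>(E*H)*H=>(H*H)*H=>((E)*H)*H=>((E*H)*H)*H=>((H*H)*H)*H=>((4*H)*H)*H=>((4*4)*H)*H=>((4*4)*4)*H=>((4*4)*4)*4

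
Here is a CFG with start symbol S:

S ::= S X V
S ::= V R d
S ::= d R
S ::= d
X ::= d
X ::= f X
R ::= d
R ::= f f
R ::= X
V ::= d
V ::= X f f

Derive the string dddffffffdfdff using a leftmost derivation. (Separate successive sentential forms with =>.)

S => SXV => VRdXV => dRdXV => dddXV => dddfXV => dddffXV => dddfffXV => dddffffXV => dddfffffXV => dddffffffXV => dddffffffdV => dddffffffdXff => dddffffffdfXff => dddffffffdfdff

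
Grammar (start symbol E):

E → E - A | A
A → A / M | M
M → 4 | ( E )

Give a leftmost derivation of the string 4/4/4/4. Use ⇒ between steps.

E ⇒ A   [E → A]
A ⇒ A/M   [A → A / M]
A/M ⇒ A/M/M   [A → A / M]
A/M/M ⇒ A/M/M/M   [A → A / M]
A/M/M/M ⇒ M/M/M/M   [A → M]
M/M/M/M ⇒ 4/M/M/M   [M → 4]
4/M/M/M ⇒ 4/4/M/M   [M → 4]
4/4/M/M ⇒ 4/4/4/M   [M → 4]
4/4/4/M ⇒ 4/4/4/4   [M → 4]

E⇒A⇒A/M⇒A/M/M⇒A/M/M/M⇒M/M/M/M⇒4/M/M/M⇒4/4/M/M⇒4/4/4/M⇒4/4/4/4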